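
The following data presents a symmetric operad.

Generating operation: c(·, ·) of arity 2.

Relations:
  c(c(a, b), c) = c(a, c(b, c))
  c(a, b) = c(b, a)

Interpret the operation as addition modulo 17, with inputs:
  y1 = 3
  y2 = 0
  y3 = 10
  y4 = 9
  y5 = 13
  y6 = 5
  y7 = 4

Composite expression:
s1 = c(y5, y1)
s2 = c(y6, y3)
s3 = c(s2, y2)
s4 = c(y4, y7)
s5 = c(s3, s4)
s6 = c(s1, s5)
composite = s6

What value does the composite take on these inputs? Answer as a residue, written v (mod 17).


c(y5, y1) = 16
c(y6, y3) = 15
c(c(y6, y3), y2) = 15
c(y4, y7) = 13
c(c(c(y6, y3), y2), c(y4, y7)) = 11
c(c(y5, y1), c(c(c(y6, y3), y2), c(y4, y7))) = 10

10 (mod 17)


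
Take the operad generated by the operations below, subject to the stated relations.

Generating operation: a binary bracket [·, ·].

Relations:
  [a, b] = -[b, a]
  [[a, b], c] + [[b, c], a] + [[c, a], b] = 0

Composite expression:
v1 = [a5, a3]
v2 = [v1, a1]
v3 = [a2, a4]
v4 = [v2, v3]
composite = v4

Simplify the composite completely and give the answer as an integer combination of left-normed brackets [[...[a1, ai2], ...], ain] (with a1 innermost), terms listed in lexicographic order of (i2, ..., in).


Left-normed coefficients sit on the a1-initial expansion words.
Composite bracket: [[[a5, a3], a1], [a2, a4]]
Full expansion: 16 signed words from ab - ba (2^4 = 16).
Only words starting with a1 matter:
  word a1a3a5a2a4 has sign +1, contributing +[[[[a1, a3], a5], a2], a4]
  word a1a3a5a4a2 has sign -1, contributing -[[[[a1, a3], a5], a4], a2]
  word a1a5a3a2a4 has sign -1, contributing -[[[[a1, a5], a3], a2], a4]
  word a1a5a3a4a2 has sign +1, contributing +[[[[a1, a5], a3], a4], a2]

[[[[a1, a3], a5], a2], a4] - [[[[a1, a3], a5], a4], a2] - [[[[a1, a5], a3], a2], a4] + [[[[a1, a5], a3], a4], a2]


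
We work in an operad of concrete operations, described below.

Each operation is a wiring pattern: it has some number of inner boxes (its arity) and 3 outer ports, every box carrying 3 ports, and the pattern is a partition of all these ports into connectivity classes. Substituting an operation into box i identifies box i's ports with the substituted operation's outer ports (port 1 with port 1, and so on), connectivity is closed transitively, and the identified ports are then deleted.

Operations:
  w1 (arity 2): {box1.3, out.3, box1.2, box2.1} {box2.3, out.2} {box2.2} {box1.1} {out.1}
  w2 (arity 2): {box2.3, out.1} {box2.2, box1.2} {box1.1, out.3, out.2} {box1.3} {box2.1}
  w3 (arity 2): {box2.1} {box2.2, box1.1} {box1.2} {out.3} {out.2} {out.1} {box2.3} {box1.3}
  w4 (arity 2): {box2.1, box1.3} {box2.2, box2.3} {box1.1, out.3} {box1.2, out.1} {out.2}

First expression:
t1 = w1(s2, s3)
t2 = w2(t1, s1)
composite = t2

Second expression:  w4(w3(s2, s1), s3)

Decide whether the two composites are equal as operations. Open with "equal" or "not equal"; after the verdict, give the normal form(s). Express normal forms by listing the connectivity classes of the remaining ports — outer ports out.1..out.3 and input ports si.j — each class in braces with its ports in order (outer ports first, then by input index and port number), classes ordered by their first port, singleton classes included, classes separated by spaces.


not equal; first: {out.1, s1.3} {out.2, out.3} {s1.1} {s1.2, s3.3} {s2.1} {s2.2, s2.3, s3.1} {s3.2}; second: {out.1} {out.2} {out.3} {s1.1} {s1.2, s2.1} {s1.3} {s2.2} {s2.3} {s3.1} {s3.2, s3.3}

The first expression, normalized: {out.1, s1.3} {out.2, out.3} {s1.1} {s1.2, s3.3} {s2.1} {s2.2, s2.3, s3.1} {s3.2}
The second expression, normalized: {out.1} {out.2} {out.3} {s1.1} {s1.2, s2.1} {s1.3} {s2.2} {s2.3} {s3.1} {s3.2, s3.3}
Distinct normal forms: not equal.


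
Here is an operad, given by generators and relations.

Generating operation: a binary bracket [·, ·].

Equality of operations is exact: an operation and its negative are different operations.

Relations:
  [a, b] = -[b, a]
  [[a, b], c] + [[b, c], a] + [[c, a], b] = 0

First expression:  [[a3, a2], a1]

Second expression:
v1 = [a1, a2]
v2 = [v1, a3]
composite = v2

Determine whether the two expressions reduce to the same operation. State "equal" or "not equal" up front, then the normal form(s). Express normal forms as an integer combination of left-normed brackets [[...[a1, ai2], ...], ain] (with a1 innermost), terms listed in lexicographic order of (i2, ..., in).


not equal; first: [[a1, a2], a3] - [[a1, a3], a2]; second: [[a1, a2], a3]


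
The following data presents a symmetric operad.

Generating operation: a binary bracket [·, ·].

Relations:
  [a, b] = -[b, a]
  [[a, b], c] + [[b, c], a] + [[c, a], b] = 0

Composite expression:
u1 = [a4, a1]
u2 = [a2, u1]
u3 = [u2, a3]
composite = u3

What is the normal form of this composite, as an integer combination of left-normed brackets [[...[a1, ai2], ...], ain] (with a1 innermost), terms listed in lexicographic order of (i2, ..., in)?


[[[a1, a4], a2], a3]

In the tensor algebra, words opening a1 carry the a1-anchored form.
Composite bracket: [[a2, [a4, a1]], a3]
Full expansion: 8 signed words from ab - ba (2^3 = 8).
Words beginning with a1 determine it all:
  from a1a4a2a3, sign +1: term +[[[a1, a4], a2], a3]


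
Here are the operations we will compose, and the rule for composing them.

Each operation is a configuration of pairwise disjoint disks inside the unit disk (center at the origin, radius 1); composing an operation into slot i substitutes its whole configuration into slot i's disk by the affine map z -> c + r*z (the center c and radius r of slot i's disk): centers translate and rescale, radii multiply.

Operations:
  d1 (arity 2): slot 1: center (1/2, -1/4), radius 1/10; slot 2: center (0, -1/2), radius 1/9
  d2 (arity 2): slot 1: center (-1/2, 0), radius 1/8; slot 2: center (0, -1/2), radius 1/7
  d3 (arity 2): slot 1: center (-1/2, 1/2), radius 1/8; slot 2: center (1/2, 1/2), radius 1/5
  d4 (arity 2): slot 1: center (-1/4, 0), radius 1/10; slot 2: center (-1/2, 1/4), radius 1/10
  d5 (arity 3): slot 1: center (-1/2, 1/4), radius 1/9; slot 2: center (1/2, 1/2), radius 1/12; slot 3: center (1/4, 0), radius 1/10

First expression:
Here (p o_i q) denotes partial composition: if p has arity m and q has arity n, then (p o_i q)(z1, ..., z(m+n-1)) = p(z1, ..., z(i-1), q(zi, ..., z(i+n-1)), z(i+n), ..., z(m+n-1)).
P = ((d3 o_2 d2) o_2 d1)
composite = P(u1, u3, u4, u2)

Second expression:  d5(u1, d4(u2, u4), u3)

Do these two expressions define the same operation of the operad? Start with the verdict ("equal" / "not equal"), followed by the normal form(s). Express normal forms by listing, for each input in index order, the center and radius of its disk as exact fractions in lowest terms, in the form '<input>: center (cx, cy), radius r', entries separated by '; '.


not equal: they reduce to u1: center (-1/2, 1/2), radius 1/8; u2: center (1/2, 2/5), radius 1/35; u3: center (33/80, 79/160), radius 1/400; u4: center (2/5, 39/80), radius 1/360 and u1: center (-1/2, 1/4), radius 1/9; u2: center (23/48, 1/2), radius 1/120; u3: center (1/4, 0), radius 1/10; u4: center (11/24, 25/48), radius 1/120

The first composite normalizes to u1: center (-1/2, 1/2), radius 1/8; u2: center (1/2, 2/5), radius 1/35; u3: center (33/80, 79/160), radius 1/400; u4: center (2/5, 39/80), radius 1/360
The second composite normalizes to u1: center (-1/2, 1/4), radius 1/9; u2: center (23/48, 1/2), radius 1/120; u3: center (1/4, 0), radius 1/10; u4: center (11/24, 25/48), radius 1/120
They disagree, so not equal.


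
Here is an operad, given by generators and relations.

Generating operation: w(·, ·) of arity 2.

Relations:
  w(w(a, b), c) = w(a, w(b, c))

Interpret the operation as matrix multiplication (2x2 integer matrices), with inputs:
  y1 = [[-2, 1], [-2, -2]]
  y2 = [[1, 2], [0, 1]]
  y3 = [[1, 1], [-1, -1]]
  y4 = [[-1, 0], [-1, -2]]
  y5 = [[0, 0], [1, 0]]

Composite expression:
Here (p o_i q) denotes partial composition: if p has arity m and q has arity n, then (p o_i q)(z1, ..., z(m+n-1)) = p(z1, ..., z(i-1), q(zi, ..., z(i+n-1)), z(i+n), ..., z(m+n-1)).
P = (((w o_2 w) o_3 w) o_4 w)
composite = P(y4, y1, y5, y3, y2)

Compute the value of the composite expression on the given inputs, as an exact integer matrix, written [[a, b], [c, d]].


w(y3, y2) = [[1, 3], [-1, -3]]
w(y5, w(y3, y2)) = [[0, 0], [1, 3]]
w(y1, w(y5, w(y3, y2))) = [[1, 3], [-2, -6]]
w(y4, w(y1, w(y5, w(y3, y2)))) = [[-1, -3], [3, 9]]

[[-1, -3], [3, 9]]


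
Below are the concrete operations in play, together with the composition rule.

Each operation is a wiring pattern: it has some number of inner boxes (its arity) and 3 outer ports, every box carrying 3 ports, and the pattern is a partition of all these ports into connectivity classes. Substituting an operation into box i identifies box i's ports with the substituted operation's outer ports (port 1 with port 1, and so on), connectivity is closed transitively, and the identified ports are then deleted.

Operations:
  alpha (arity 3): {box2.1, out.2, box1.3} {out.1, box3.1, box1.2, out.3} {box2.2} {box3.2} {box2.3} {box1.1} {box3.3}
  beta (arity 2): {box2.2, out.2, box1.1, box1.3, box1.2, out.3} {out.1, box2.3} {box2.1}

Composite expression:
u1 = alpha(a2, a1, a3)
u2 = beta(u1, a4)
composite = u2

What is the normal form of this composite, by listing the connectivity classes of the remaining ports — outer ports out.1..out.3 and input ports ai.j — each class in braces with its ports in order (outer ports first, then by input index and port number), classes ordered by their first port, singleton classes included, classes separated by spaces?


{out.1, a4.3} {out.2, out.3, a1.1, a2.2, a2.3, a3.1, a4.2} {a1.2} {a1.3} {a2.1} {a3.2} {a3.3} {a4.1}

Two ports join when wires chain via beta-identified ports.
stage alpha: inputs (a2, a1, a3), connectivity {out.1, out.3, a2.2, a3.1} {out.2, a1.1, a2.3} {a1.2} {a1.3} {a2.1} {a3.2} {a3.3}, out.j its boundary
stage beta: inputs (a2, a1, a3, a4), connectivity {out.1, a4.3} {out.2, out.3, a1.1, a2.2, a2.3, a3.1, a4.2} {a1.2} {a1.3} {a2.1} {a3.2} {a3.3} {a4.1}, out.j its boundary


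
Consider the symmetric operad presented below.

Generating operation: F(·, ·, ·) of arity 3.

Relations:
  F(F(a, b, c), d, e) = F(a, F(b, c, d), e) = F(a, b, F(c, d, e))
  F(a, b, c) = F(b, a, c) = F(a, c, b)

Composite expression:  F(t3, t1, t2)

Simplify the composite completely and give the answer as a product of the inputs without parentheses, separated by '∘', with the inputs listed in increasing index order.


t1 ∘ t2 ∘ t3

Key point: F commutes, so take the t-inputs in any fixed order.
F(t3, t1, t2) unparenthesizes to t3 ∘ t1 ∘ t2
putting the inputs in ascending order: t1 ∘ t2 ∘ t3


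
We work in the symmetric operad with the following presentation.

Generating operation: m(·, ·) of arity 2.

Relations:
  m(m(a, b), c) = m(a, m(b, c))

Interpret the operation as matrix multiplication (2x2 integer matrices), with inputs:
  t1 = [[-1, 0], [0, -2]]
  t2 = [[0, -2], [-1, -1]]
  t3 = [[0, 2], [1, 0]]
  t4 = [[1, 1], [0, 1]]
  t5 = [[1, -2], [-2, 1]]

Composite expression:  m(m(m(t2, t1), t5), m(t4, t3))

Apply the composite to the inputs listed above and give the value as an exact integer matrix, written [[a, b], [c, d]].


[[-4, -16], [-3, -6]]

m(t2, t1) = [[0, 4], [1, 2]]
m(m(t2, t1), t5) = [[-8, 4], [-3, 0]]
m(t4, t3) = [[1, 2], [1, 0]]
m(m(m(t2, t1), t5), m(t4, t3)) = [[-4, -16], [-3, -6]]


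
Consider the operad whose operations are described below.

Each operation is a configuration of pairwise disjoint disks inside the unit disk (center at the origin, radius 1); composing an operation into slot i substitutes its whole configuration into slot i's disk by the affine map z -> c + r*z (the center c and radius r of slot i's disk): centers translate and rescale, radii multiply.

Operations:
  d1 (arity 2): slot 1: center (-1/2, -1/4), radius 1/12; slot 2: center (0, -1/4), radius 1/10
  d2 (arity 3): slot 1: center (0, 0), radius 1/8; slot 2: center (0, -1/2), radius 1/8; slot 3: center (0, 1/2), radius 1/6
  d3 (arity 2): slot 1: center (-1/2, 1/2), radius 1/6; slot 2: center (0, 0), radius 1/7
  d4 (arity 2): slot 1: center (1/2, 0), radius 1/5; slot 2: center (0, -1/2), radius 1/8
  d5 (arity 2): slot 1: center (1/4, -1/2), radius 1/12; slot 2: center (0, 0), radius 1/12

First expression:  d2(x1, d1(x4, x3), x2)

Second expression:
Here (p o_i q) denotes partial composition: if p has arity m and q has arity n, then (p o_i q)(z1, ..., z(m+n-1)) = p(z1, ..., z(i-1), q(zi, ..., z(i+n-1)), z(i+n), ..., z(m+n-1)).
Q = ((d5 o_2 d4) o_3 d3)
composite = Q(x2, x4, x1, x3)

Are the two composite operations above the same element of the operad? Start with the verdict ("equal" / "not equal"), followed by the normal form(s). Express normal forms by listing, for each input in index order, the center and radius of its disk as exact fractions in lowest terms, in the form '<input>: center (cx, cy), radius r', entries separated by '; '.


The first expression, normalized: x1: center (0, 0), radius 1/8; x2: center (0, 1/2), radius 1/6; x3: center (0, -17/32), radius 1/80; x4: center (-1/16, -17/32), radius 1/96
The second expression, normalized: x1: center (-1/192, -7/192), radius 1/576; x2: center (1/4, -1/2), radius 1/12; x3: center (0, -1/24), radius 1/672; x4: center (1/24, 0), radius 1/60
Distinct normal forms: not equal.

not equal: they reduce to x1: center (0, 0), radius 1/8; x2: center (0, 1/2), radius 1/6; x3: center (0, -17/32), radius 1/80; x4: center (-1/16, -17/32), radius 1/96 and x1: center (-1/192, -7/192), radius 1/576; x2: center (1/4, -1/2), radius 1/12; x3: center (0, -1/24), radius 1/672; x4: center (1/24, 0), radius 1/60


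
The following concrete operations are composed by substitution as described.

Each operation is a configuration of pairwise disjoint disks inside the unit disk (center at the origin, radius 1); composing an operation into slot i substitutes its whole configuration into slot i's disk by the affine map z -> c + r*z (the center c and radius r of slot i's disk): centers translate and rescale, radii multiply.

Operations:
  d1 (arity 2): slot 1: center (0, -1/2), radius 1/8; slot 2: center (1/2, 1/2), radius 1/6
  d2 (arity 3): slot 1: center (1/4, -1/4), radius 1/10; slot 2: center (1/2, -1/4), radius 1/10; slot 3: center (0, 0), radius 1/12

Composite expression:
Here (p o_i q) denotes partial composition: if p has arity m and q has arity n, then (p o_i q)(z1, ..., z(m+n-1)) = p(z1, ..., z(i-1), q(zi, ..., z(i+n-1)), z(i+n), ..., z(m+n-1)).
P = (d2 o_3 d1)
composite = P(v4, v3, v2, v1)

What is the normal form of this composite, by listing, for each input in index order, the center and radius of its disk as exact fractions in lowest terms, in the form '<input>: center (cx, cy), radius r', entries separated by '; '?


v1: center (1/24, 1/24), radius 1/72; v2: center (0, -1/24), radius 1/96; v3: center (1/2, -1/4), radius 1/10; v4: center (1/4, -1/4), radius 1/10


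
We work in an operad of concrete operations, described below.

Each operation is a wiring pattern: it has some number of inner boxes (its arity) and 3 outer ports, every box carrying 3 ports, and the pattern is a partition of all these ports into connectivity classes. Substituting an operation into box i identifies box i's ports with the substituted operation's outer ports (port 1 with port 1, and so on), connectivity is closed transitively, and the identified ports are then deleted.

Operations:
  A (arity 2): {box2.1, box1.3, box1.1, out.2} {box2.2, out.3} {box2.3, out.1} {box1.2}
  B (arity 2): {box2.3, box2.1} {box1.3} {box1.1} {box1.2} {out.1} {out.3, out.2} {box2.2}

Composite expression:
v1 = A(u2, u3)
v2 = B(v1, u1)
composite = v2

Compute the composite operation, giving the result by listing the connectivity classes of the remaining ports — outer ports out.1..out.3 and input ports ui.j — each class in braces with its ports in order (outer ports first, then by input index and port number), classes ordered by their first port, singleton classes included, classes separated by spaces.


{out.1} {out.2, out.3} {u1.1, u1.3} {u1.2} {u2.1, u2.3, u3.1} {u2.2} {u3.2} {u3.3}

Substituting into B glues patterns; closure does the rest.
A over (u2, u3) gives {out.1, u3.3} {out.2, u2.1, u2.3, u3.1} {out.3, u3.2} {u2.2}, out.j being that stage's outer ports
B over (u2, u3, u1) gives {out.1} {out.2, out.3} {u1.1, u1.3} {u1.2} {u2.1, u2.3, u3.1} {u2.2} {u3.2} {u3.3}, out.j being that stage's outer ports


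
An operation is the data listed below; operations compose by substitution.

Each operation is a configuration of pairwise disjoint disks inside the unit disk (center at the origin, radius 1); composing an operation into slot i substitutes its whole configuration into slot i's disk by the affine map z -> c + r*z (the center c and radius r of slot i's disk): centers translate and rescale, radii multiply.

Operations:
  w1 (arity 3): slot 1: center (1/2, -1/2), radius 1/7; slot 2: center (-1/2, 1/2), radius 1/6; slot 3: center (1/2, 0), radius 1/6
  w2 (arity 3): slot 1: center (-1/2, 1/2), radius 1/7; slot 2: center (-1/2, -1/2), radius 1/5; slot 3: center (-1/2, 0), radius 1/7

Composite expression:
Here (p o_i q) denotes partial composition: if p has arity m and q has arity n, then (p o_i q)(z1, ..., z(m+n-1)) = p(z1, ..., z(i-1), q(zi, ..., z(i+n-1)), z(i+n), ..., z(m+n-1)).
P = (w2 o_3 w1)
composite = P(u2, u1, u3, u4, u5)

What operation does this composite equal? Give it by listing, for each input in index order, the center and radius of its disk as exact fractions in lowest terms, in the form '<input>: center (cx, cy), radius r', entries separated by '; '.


u1: center (-1/2, -1/2), radius 1/5; u2: center (-1/2, 1/2), radius 1/7; u3: center (-3/7, -1/14), radius 1/49; u4: center (-4/7, 1/14), radius 1/42; u5: center (-3/7, 0), radius 1/42

Only the slot chain above each u matters under w2; compose those maps.
u2: after 1 affine step, its disk has center (-1/2, 1/2), radius 1/7
u1: after 1 affine step, its disk has center (-1/2, -1/2), radius 1/5
u3: after 2 affine steps, its disk has center (-3/7, -1/14), radius 1/49
u4: after 2 affine steps, its disk has center (-4/7, 1/14), radius 1/42
u5: after 2 affine steps, its disk has center (-3/7, 0), radius 1/42


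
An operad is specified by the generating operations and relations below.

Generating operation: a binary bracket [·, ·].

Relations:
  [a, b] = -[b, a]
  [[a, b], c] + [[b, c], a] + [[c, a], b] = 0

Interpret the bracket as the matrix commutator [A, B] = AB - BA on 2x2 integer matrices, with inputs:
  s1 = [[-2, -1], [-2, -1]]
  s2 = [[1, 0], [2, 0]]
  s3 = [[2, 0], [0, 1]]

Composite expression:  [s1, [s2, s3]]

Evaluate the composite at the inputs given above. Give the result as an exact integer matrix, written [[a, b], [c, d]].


[s2, s3] = [[0, 0], [2, 0]]
[s1, [s2, s3]] = [[-2, 0], [2, 2]]

[[-2, 0], [2, 2]]


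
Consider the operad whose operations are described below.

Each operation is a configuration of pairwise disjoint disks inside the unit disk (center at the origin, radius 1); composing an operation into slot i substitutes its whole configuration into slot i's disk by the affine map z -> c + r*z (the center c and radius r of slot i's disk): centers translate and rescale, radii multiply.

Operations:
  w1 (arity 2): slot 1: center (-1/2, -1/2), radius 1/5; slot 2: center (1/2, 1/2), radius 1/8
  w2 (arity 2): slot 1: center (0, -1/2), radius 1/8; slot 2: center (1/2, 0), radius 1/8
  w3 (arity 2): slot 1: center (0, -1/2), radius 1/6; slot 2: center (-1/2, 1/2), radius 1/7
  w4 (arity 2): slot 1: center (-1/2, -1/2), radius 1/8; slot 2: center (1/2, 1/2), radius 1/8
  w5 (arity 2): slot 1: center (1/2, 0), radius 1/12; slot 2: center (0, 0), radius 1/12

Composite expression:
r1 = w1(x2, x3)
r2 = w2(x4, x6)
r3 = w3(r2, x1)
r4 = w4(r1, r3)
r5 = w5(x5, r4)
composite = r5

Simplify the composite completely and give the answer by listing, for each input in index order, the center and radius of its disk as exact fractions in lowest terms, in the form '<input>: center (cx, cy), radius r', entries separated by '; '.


x1: center (7/192, 3/64), radius 1/672; x2: center (-3/64, -3/64), radius 1/480; x3: center (-7/192, -7/192), radius 1/768; x4: center (1/24, 41/1152), radius 1/4608; x5: center (1/2, 0), radius 1/12; x6: center (49/1152, 7/192), radius 1/4608


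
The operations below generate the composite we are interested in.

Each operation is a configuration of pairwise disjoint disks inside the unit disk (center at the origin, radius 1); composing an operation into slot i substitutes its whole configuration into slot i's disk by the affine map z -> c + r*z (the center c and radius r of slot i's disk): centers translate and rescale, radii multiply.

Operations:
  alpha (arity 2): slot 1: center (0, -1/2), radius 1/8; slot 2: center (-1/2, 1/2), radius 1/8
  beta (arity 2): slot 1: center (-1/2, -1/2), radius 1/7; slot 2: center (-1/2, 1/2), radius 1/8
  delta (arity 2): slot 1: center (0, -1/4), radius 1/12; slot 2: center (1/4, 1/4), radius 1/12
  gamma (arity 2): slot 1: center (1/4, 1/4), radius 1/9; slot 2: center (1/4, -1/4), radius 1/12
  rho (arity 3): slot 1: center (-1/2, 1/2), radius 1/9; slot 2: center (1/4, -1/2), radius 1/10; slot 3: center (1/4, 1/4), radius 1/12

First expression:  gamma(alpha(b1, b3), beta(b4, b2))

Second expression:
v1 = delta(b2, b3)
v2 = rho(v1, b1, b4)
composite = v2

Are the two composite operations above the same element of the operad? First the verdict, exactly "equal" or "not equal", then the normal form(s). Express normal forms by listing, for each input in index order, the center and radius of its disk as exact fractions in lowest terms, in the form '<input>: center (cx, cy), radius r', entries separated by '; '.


not equal; the first gives b1: center (1/4, 7/36), radius 1/72; b2: center (5/24, -5/24), radius 1/96; b3: center (7/36, 11/36), radius 1/72; b4: center (5/24, -7/24), radius 1/84 and the second b1: center (1/4, -1/2), radius 1/10; b2: center (-1/2, 17/36), radius 1/108; b3: center (-17/36, 19/36), radius 1/108; b4: center (1/4, 1/4), radius 1/12


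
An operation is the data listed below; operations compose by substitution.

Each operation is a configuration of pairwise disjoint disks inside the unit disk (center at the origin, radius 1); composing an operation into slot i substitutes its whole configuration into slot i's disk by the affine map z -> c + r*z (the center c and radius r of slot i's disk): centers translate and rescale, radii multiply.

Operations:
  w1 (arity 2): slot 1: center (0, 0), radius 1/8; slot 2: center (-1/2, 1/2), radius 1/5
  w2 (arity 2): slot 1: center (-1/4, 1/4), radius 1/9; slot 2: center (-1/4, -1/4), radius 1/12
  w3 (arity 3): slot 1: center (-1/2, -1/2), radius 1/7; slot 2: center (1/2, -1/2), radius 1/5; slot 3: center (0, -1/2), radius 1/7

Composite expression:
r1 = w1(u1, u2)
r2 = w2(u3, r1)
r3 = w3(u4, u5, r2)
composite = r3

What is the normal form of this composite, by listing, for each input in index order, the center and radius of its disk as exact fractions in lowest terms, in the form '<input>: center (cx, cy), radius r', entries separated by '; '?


u1: center (-1/28, -15/28), radius 1/672; u2: center (-1/24, -89/168), radius 1/420; u3: center (-1/28, -13/28), radius 1/63; u4: center (-1/2, -1/2), radius 1/7; u5: center (1/2, -1/2), radius 1/5

Affine substitution under w3: radii multiply and u-centers shift.
u4: after 1 affine step, its disk has center (-1/2, -1/2), radius 1/7
u5: after 1 affine step, its disk has center (1/2, -1/2), radius 1/5
u3: after 2 affine steps, its disk has center (-1/28, -13/28), radius 1/63
u1: after 3 affine steps, its disk has center (-1/28, -15/28), radius 1/672
u2: after 3 affine steps, its disk has center (-1/24, -89/168), radius 1/420


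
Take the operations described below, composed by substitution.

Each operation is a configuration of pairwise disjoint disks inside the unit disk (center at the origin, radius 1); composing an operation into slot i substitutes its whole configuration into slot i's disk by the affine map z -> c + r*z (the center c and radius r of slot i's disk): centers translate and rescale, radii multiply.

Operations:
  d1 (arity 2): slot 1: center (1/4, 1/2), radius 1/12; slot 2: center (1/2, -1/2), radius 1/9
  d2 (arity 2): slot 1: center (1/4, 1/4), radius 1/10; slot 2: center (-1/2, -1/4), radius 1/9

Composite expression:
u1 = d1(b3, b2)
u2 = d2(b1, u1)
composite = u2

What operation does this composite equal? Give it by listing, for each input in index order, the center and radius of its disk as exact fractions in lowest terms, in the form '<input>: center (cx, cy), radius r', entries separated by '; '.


b1: center (1/4, 1/4), radius 1/10; b2: center (-4/9, -11/36), radius 1/81; b3: center (-17/36, -7/36), radius 1/108


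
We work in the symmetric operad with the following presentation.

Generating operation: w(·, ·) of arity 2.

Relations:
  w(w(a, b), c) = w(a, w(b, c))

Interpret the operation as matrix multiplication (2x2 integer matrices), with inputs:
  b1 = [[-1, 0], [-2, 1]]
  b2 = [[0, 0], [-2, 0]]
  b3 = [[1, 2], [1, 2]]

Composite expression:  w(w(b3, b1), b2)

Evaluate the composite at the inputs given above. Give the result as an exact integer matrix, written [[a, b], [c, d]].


[[-4, 0], [-4, 0]]

w(b3, b1) = [[-5, 2], [-5, 2]]
w(w(b3, b1), b2) = [[-4, 0], [-4, 0]]


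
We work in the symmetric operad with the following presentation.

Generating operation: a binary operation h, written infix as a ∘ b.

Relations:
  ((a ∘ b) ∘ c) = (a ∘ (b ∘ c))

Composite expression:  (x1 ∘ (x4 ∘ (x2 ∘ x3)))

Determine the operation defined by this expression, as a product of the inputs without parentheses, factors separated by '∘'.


Key point: h is associative — brackets drop, the x-order remains.
(x2 ∘ x3) spells out as x2 ∘ x3
(x4 ∘ (x2 ∘ x3)) spells out as x4 ∘ x2 ∘ x3
(x1 ∘ (x4 ∘ (x2 ∘ x3))) spells out as x1 ∘ x4 ∘ x2 ∘ x3

x1 ∘ x4 ∘ x2 ∘ x3


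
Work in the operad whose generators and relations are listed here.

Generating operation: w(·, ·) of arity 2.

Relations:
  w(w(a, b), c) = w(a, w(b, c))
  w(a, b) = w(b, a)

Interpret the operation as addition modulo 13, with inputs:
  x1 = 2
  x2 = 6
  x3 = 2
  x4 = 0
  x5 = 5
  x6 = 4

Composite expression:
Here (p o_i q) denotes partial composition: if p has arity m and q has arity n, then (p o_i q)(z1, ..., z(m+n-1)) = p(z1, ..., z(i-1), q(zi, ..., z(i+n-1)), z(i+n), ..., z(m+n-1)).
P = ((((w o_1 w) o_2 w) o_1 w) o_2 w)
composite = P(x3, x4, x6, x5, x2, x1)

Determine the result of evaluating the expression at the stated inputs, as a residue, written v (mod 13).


6 (mod 13)


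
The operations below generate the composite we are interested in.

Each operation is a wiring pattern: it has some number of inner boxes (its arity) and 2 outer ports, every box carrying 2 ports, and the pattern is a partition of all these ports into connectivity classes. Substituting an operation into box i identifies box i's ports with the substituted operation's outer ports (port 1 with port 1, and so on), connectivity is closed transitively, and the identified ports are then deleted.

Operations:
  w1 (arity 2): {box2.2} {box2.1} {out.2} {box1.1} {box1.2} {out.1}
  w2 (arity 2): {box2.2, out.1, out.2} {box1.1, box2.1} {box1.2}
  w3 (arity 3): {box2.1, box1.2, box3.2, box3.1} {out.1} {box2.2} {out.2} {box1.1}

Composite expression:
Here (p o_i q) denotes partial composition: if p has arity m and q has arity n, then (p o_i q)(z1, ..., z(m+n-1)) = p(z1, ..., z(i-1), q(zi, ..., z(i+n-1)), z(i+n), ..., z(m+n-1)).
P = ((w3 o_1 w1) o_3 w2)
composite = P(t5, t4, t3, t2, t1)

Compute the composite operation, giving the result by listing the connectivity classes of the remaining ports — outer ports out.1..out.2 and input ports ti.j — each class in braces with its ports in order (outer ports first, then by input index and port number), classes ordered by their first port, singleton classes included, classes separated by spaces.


{out.1} {out.2} {t1.1, t1.2, t2.2} {t2.1, t3.1} {t3.2} {t4.1} {t4.2} {t5.1} {t5.2}

Two ports join when wires chain via w3-identified ports.
through w1, on inputs (t5, t4): {out.1} {out.2} {t4.1} {t4.2} {t5.1} {t5.2} (out.j = stage outer ports)
through w2, on inputs (t3, t2): {out.1, out.2, t2.2} {t2.1, t3.1} {t3.2} (out.j = stage outer ports)
through w3, on inputs (t5, t4, t3, t2, t1): {out.1} {out.2} {t1.1, t1.2, t2.2} {t2.1, t3.1} {t3.2} {t4.1} {t4.2} {t5.1} {t5.2} (out.j = stage outer ports)


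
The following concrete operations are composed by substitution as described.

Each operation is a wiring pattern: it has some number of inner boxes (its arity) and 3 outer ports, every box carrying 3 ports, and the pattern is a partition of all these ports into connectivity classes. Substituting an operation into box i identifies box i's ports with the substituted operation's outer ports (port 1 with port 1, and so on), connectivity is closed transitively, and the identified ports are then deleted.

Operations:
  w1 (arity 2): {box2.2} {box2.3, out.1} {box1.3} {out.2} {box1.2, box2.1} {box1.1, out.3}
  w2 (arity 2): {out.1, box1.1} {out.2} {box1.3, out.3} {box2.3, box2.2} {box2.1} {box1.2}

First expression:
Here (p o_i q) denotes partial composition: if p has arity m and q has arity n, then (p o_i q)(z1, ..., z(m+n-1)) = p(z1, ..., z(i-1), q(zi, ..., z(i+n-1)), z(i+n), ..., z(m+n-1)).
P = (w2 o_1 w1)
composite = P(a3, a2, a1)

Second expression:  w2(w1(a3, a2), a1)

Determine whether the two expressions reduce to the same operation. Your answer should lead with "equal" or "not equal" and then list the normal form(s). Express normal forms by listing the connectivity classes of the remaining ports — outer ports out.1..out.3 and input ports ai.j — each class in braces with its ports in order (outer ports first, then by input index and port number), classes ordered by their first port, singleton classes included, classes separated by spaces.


Normal form of the first expression: {out.1, a2.3} {out.2} {out.3, a3.1} {a1.1} {a1.2, a1.3} {a2.1, a3.2} {a2.2} {a3.3}
Normal form of the second expression: {out.1, a2.3} {out.2} {out.3, a3.1} {a1.1} {a1.2, a1.3} {a2.1, a3.2} {a2.2} {a3.3}
Identical normal forms: equal.

equal: each reduces to {out.1, a2.3} {out.2} {out.3, a3.1} {a1.1} {a1.2, a1.3} {a2.1, a3.2} {a2.2} {a3.3}


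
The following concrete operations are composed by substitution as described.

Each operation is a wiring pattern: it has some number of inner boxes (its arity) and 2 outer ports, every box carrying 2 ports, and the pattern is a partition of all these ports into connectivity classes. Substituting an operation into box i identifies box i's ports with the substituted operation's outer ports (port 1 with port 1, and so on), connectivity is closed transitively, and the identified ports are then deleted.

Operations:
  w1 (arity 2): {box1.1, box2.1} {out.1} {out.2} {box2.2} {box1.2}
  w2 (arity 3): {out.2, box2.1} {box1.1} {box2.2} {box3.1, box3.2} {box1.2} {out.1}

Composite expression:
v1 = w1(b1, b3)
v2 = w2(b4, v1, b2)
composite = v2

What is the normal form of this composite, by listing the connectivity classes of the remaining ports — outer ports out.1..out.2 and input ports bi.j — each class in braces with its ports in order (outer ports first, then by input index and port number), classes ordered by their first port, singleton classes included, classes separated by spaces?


{out.1} {out.2} {b1.1, b3.1} {b1.2} {b2.1, b2.2} {b3.2} {b4.1} {b4.2}

After gluing at w2, chains via deleted ports link the b-ports.
w1 over (b1, b3) gives {out.1} {out.2} {b1.1, b3.1} {b1.2} {b3.2}, out.j being that stage's outer ports
w2 over (b4, b1, b3, b2) gives {out.1} {out.2} {b1.1, b3.1} {b1.2} {b2.1, b2.2} {b3.2} {b4.1} {b4.2}, out.j being that stage's outer ports


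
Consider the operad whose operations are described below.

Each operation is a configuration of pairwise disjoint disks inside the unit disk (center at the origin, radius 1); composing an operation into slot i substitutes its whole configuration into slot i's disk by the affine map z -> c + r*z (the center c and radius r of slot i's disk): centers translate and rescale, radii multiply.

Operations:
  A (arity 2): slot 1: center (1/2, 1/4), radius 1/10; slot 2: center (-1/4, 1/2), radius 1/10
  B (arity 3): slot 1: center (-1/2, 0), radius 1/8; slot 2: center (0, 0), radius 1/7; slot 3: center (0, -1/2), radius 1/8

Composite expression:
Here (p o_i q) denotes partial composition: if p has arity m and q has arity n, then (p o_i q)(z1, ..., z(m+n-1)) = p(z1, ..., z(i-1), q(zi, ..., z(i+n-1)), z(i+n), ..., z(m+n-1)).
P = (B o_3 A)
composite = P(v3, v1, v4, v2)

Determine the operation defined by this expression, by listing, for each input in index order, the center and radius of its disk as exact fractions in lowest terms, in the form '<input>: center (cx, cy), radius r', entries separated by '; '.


v1: center (0, 0), radius 1/7; v2: center (-1/32, -7/16), radius 1/80; v3: center (-1/2, 0), radius 1/8; v4: center (1/16, -15/32), radius 1/80

Only the slot chain above each v matters under B; compose those maps.
input v3: applying the 1 nested substitution gives center (-1/2, 0), radius 1/8
input v1: applying the 1 nested substitution gives center (0, 0), radius 1/7
input v4: applying the 2 nested substitutions gives center (1/16, -15/32), radius 1/80
input v2: applying the 2 nested substitutions gives center (-1/32, -7/16), radius 1/80


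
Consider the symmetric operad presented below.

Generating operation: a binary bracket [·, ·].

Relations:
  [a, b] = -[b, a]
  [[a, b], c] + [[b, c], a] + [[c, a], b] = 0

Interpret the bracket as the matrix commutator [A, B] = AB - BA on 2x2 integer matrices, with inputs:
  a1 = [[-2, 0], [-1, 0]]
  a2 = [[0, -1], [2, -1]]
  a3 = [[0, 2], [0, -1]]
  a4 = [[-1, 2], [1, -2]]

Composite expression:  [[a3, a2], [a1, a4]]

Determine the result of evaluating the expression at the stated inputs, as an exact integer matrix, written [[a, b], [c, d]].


[a3, a2] = [[4, -3], [-2, -4]]
[a1, a4] = [[2, -4], [1, -2]]
[[a3, a2], [a1, a4]] = [[-11, -20], [-16, 11]]

[[-11, -20], [-16, 11]]


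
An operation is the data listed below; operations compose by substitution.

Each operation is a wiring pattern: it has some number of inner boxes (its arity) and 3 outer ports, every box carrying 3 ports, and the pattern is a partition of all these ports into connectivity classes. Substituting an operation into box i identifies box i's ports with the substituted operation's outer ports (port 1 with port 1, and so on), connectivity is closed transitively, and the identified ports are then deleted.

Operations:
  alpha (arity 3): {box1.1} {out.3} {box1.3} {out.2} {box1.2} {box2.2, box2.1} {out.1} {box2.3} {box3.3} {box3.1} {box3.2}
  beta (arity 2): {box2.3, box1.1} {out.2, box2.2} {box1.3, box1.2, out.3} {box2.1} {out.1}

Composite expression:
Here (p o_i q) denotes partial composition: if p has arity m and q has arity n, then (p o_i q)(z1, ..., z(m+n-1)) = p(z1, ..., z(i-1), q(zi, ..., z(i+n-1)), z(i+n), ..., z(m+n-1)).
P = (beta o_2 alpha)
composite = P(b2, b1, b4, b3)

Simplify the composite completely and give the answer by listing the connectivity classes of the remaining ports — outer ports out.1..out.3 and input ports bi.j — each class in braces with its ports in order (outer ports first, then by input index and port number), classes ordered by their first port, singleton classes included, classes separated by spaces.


{out.1} {out.2} {out.3, b2.2, b2.3} {b1.1} {b1.2} {b1.3} {b2.1} {b3.1} {b3.2} {b3.3} {b4.1, b4.2} {b4.3}

Treat the ports identified at beta as solder joints: merge, then drop.
after alpha, the pattern on (b1, b4, b3) reads {out.1} {out.2} {out.3} {b1.1} {b1.2} {b1.3} {b3.1} {b3.2} {b3.3} {b4.1, b4.2} {b4.3} (out.j = its outer ports)
after beta, the pattern on (b2, b1, b4, b3) reads {out.1} {out.2} {out.3, b2.2, b2.3} {b1.1} {b1.2} {b1.3} {b2.1} {b3.1} {b3.2} {b3.3} {b4.1, b4.2} {b4.3} (out.j = its outer ports)


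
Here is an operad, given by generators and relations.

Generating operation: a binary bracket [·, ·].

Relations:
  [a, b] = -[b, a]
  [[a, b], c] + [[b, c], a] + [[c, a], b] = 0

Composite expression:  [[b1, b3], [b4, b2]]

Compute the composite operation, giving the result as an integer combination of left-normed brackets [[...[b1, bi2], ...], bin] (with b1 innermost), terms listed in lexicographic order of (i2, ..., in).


Skip Jacobi rewriting: expand, keep b1-initial words, read off terms.
Composite bracket: [[b1, b3], [b4, b2]]
The bracket unfolds into 8 signed words via [a, b] = ab - ba (2^3 = 8).
Only words starting with b1 matter:
  from b1b3b2b4, sign -1: term -[[[b1, b3], b2], b4]
  from b1b3b4b2, sign +1: term +[[[b1, b3], b4], b2]

-[[[b1, b3], b2], b4] + [[[b1, b3], b4], b2]


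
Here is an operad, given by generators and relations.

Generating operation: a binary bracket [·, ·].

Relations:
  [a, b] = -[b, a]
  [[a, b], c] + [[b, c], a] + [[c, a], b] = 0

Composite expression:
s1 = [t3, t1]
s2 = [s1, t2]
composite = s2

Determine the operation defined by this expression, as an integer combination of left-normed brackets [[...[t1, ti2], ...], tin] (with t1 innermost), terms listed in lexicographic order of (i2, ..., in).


A multilinear Lie element is pinned by t1-initial words (t1 innermost).
Composite bracket: [[t3, t1], t2]
Full expansion: 4 signed words from ab - ba (2^2 = 4).
Coefficients come from the t1-initial words:
  t1t3t2 (sign -1) contributes -[[t1, t3], t2]

-[[t1, t3], t2]


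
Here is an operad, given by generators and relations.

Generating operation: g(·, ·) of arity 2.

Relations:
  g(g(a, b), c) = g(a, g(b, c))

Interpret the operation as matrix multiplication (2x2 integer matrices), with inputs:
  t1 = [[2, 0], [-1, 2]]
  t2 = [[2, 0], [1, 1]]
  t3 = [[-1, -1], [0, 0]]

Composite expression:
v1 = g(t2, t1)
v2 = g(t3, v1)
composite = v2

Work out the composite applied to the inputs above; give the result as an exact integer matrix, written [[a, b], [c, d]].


g(t2, t1) = [[4, 0], [1, 2]]
g(t3, g(t2, t1)) = [[-5, -2], [0, 0]]

[[-5, -2], [0, 0]]


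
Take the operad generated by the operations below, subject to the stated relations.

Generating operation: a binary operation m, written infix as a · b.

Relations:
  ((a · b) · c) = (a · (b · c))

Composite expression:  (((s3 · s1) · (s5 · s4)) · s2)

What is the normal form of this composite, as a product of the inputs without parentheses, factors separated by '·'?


All parenthesizations of m agree; list the s-inputs left to right.
(s3 · s1) collapses to s3 · s1
(s5 · s4) collapses to s5 · s4
((s3 · s1) · (s5 · s4)) collapses to s3 · s1 · s5 · s4
(((s3 · s1) · (s5 · s4)) · s2) collapses to s3 · s1 · s5 · s4 · s2

s3 · s1 · s5 · s4 · s2


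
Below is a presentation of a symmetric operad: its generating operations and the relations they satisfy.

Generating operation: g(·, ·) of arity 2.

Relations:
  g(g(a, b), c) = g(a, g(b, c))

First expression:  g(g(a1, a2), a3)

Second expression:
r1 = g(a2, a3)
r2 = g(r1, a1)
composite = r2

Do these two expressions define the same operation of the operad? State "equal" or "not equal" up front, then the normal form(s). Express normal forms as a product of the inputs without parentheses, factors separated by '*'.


not equal: they reduce to a1 * a2 * a3 and a2 * a3 * a1

The first expression, normalized: a1 * a2 * a3
The second expression, normalized: a2 * a3 * a1
Different reductions; not equal.


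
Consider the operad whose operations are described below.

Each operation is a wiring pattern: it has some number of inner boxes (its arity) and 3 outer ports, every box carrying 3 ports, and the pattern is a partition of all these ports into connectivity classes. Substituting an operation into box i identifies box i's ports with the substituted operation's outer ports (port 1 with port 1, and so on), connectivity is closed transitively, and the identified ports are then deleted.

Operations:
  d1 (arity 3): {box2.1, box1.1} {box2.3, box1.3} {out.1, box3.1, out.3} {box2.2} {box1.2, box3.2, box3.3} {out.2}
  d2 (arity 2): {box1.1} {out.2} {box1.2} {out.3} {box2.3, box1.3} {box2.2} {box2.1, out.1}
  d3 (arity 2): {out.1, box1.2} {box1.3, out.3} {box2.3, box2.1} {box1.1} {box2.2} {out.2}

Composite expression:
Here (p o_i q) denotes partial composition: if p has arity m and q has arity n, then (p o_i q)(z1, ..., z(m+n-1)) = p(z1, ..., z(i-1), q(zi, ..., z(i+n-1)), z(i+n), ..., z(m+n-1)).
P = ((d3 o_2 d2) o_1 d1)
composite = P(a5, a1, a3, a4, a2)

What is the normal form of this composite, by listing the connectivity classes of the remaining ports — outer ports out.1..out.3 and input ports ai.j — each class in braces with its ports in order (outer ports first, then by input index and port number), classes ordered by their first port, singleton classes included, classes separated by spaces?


Substituting into d3 glues patterns; closure does the rest.
after d1, the pattern on (a5, a1, a3) reads {out.1, out.3, a3.1} {out.2} {a1.1, a5.1} {a1.2} {a1.3, a5.3} {a3.2, a3.3, a5.2} (out.j = its outer ports)
after d2, the pattern on (a4, a2) reads {out.1, a2.1} {out.2} {out.3} {a2.2} {a2.3, a4.3} {a4.1} {a4.2} (out.j = its outer ports)
after d3, the pattern on (a5, a1, a3, a4, a2) reads {out.1} {out.2} {out.3, a3.1} {a1.1, a5.1} {a1.2} {a1.3, a5.3} {a2.1} {a2.2} {a2.3, a4.3} {a3.2, a3.3, a5.2} {a4.1} {a4.2} (out.j = its outer ports)

{out.1} {out.2} {out.3, a3.1} {a1.1, a5.1} {a1.2} {a1.3, a5.3} {a2.1} {a2.2} {a2.3, a4.3} {a3.2, a3.3, a5.2} {a4.1} {a4.2}
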